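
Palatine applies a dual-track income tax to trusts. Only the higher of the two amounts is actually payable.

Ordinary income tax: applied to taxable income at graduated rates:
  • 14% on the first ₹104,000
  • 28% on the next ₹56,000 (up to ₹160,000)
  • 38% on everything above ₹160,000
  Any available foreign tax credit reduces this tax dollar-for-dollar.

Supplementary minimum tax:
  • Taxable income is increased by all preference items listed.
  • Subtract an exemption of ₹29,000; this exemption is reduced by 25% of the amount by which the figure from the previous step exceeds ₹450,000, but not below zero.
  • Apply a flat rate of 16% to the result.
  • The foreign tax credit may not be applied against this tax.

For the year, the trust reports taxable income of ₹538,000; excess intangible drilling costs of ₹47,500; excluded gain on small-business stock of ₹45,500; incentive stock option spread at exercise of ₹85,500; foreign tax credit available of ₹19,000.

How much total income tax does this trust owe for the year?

₹154,880

Ordinary income tax:
  ₹104,000 × 14% = ₹14,560
  ₹56,000 × 28% = ₹15,680
  ₹378,000 × 38% = ₹143,640
  → ₹173,880
  Less foreign tax credit ₹19,000 → ₹154,880

Supplementary minimum tax:
  Adjusted income: ₹538,000 + ₹47,500 + ₹45,500 + ₹85,500 = ₹716,500
  Exemption: 25% × (₹716,500 − ₹450,000) = ₹66,625 ≥ ₹29,000, so the exemption is fully phased out
  Base: ₹716,500 − ₹0 = ₹716,500
  ₹716,500 × 16% = ₹114,640

₹154,880 > ₹114,640, so the ordinary income tax governs.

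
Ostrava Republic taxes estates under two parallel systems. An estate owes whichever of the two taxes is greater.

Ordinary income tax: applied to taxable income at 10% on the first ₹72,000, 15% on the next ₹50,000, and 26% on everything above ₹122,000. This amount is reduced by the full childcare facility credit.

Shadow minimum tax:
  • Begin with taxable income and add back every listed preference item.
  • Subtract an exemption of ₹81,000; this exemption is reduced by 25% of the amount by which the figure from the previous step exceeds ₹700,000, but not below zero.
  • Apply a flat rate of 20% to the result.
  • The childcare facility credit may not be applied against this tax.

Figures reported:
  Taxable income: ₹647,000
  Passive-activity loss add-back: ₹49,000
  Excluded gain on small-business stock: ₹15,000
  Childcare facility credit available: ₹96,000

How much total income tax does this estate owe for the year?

Shadow minimum tax:
  Adjusted income: ₹647,000 + ₹49,000 + ₹15,000 = ₹711,000
  Exemption: ₹81,000 − 25% × (₹711,000 − ₹700,000) = ₹81,000 − ₹2,750 = ₹78,250
  Base: ₹711,000 − ₹78,250 = ₹632,750
  ₹632,750 × 20% = ₹126,550

Ordinary income tax:
  ₹72,000 × 10% = ₹7,200
  ₹50,000 × 15% = ₹7,500
  ₹525,000 × 26% = ₹136,500
  → ₹151,200
  Less childcare facility credit ₹96,000 → ₹55,200

₹126,550 > ₹55,200, so the shadow minimum tax is the binding amount.

₹126,550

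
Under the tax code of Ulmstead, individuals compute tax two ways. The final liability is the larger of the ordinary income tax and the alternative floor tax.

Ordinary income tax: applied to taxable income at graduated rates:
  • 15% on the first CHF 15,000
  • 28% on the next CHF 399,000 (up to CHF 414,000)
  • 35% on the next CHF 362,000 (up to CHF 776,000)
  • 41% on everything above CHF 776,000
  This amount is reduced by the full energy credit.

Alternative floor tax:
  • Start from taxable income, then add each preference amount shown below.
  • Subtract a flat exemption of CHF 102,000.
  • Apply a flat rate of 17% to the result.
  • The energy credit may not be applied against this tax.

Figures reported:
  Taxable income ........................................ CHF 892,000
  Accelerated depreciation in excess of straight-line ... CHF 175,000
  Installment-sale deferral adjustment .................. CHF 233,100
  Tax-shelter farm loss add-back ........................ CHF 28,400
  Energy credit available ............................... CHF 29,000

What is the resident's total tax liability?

CHF 259,230

Ordinary income tax:
  CHF 15,000 × 15% = CHF 2,250
  CHF 399,000 × 28% = CHF 111,720
  CHF 362,000 × 35% = CHF 126,700
  CHF 116,000 × 41% = CHF 47,560
  → CHF 288,230
  Less energy credit CHF 29,000 → CHF 259,230

Alternative floor tax:
  Adjusted income: CHF 892,000 + CHF 175,000 + CHF 233,100 + CHF 28,400 = CHF 1,328,500
  Less exemption CHF 102,000 → base CHF 1,226,500
  CHF 1,226,500 × 17% = CHF 208,505

CHF 259,230 > CHF 208,505, so the ordinary income tax governs.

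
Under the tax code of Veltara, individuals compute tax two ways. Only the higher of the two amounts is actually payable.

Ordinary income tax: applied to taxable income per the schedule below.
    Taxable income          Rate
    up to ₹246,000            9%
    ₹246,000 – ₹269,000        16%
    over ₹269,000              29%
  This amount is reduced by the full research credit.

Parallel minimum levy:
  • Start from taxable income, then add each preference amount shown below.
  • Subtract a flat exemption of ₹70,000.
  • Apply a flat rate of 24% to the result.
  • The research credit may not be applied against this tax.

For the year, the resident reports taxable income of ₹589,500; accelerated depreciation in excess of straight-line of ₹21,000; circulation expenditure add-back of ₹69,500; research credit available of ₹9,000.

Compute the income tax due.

₹146,400

Parallel minimum levy:
  Adjusted income: ₹589,500 + ₹21,000 + ₹69,500 = ₹680,000
  Less exemption ₹70,000 → base ₹610,000
  ₹610,000 × 24% = ₹146,400

Ordinary income tax:
  ₹246,000 × 9% = ₹22,140
  ₹23,000 × 16% = ₹3,680
  ₹320,500 × 29% = ₹92,945
  → ₹118,765
  Less research credit ₹9,000 → ₹109,765

₹146,400 > ₹109,765, so the parallel minimum levy is the binding amount.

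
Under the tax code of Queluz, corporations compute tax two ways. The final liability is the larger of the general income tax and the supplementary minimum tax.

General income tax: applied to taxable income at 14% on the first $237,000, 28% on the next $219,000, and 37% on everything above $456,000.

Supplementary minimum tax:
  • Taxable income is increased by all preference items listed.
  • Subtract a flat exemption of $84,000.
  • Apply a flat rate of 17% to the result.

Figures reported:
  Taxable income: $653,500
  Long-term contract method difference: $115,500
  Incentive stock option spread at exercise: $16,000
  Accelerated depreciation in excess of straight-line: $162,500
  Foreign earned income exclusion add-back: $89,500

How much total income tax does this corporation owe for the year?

General income tax:
  $237,000 × 14% = $33,180
  $219,000 × 28% = $61,320
  $197,500 × 37% = $73,075
  → $167,575

Supplementary minimum tax:
  Adjusted income: $653,500 + $115,500 + $16,000 + $162,500 + $89,500 = $1,037,000
  Less exemption $84,000 → base $953,000
  $953,000 × 17% = $162,010

$167,575 > $162,010, so the general income tax governs.

$167,575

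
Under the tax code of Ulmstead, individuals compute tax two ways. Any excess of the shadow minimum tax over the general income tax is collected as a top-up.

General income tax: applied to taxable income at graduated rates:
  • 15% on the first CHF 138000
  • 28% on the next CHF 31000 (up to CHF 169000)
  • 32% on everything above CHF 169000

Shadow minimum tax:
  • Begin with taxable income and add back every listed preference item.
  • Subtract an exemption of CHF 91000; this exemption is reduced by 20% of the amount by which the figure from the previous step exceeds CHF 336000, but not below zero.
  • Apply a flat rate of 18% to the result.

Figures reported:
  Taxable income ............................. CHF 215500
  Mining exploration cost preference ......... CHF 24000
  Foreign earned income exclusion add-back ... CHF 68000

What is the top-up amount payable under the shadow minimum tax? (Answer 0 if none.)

CHF 0

Shadow minimum tax:
  Adjusted income: CHF 215500 + CHF 24000 + CHF 68000 = CHF 307500
  Exemption: CHF 307500 ≤ CHF 336000, so full CHF 91000 applies
  Base: CHF 307500 − CHF 91000 = CHF 216500
  CHF 216500 × 18% = CHF 38970

General income tax:
  CHF 138000 × 15% = CHF 20700
  CHF 31000 × 28% = CHF 8680
  CHF 46500 × 32% = CHF 14880
  → CHF 44260

CHF 38970 ≤ CHF 44260, so no add-on is due.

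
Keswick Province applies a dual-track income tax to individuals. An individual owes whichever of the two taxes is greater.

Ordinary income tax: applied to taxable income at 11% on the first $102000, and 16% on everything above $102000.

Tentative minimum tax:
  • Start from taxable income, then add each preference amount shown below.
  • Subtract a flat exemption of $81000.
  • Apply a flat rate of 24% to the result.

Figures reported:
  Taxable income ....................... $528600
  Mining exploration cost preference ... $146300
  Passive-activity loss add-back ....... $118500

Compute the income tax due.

Ordinary income tax:
  $102000 × 11% = $11220
  $426600 × 16% = $68256
  → $79476

Tentative minimum tax:
  Adjusted income: $528600 + $146300 + $118500 = $793400
  Less exemption $81000 → base $712400
  $712400 × 24% = $170976

$170976 > $79476, so the tentative minimum tax is the binding amount.

$170976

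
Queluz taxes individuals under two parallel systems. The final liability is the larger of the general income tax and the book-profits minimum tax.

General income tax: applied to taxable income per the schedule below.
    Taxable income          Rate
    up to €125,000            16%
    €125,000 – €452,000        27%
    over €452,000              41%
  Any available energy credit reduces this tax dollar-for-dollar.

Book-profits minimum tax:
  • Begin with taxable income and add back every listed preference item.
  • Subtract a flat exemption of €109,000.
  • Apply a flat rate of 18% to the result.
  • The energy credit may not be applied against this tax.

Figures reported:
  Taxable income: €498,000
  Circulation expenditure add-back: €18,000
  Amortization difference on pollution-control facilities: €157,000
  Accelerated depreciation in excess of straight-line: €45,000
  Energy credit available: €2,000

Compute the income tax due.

€125,150

General income tax:
  €125,000 × 16% = €20,000
  €327,000 × 27% = €88,290
  €46,000 × 41% = €18,860
  → €127,150
  Less energy credit €2,000 → €125,150

Book-profits minimum tax:
  Adjusted income: €498,000 + €18,000 + €157,000 + €45,000 = €718,000
  Less exemption €109,000 → base €609,000
  €609,000 × 18% = €109,620

€125,150 > €109,620, so the general income tax governs.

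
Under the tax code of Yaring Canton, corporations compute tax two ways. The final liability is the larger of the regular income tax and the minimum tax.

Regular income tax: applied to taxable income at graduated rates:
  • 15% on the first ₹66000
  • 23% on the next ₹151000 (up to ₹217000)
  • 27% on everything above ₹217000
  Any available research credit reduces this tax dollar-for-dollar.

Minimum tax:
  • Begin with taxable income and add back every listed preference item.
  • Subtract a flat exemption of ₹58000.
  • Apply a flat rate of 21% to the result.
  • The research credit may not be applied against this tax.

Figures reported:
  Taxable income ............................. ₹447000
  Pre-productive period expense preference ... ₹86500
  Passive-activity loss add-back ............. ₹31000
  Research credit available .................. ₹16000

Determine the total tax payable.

₹106365

Regular income tax:
  ₹66000 × 15% = ₹9900
  ₹151000 × 23% = ₹34730
  ₹230000 × 27% = ₹62100
  → ₹106730
  Less research credit ₹16000 → ₹90730

Minimum tax:
  Adjusted income: ₹447000 + ₹86500 + ₹31000 = ₹564500
  Less exemption ₹58000 → base ₹506500
  ₹506500 × 21% = ₹106365

₹106365 > ₹90730, so the minimum tax is the binding amount.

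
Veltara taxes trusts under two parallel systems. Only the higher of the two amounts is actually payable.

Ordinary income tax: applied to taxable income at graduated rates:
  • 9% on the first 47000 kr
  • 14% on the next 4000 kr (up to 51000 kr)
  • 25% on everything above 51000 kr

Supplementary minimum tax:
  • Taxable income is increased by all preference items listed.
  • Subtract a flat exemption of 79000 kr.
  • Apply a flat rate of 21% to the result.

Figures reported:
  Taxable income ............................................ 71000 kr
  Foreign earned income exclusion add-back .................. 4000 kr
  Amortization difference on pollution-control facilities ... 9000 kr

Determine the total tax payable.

Supplementary minimum tax:
  Adjusted income: 71000 kr + 4000 kr + 9000 kr = 84000 kr
  Less exemption 79000 kr → base 5000 kr
  5000 kr × 21% = 1050 kr

Ordinary income tax:
  47000 kr × 9% = 4230 kr
  4000 kr × 14% = 560 kr
  20000 kr × 25% = 5000 kr
  → 9790 kr

9790 kr > 1050 kr, so the ordinary income tax governs.

9790 kr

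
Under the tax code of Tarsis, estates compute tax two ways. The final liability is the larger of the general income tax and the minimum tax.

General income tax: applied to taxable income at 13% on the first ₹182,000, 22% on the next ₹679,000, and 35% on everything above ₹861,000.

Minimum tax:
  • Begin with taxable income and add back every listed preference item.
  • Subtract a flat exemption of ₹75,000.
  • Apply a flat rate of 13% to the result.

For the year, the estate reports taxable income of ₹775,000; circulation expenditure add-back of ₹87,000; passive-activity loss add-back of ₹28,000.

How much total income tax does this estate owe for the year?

Minimum tax:
  Adjusted income: ₹775,000 + ₹87,000 + ₹28,000 = ₹890,000
  Less exemption ₹75,000 → base ₹815,000
  ₹815,000 × 13% = ₹105,950

General income tax:
  ₹182,000 × 13% = ₹23,660
  ₹593,000 × 22% = ₹130,460
  → ₹154,120

₹154,120 > ₹105,950, so the general income tax governs.

₹154,120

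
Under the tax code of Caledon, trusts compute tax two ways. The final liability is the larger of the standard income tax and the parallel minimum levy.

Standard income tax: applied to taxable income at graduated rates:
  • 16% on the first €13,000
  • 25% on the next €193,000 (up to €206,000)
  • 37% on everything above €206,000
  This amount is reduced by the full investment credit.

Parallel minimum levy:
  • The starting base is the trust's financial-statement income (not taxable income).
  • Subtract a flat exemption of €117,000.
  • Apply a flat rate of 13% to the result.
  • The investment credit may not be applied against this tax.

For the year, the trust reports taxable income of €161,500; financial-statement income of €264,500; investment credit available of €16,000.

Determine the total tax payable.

Standard income tax:
  €13,000 × 16% = €2,080
  €148,500 × 25% = €37,125
  → €39,205
  Less investment credit €16,000 → €23,205

Parallel minimum levy:
  Base (financial-statement income): €264,500
  Less exemption €117,000 → base €147,500
  €147,500 × 13% = €19,175

€23,205 > €19,175, so the standard income tax governs.

€23,205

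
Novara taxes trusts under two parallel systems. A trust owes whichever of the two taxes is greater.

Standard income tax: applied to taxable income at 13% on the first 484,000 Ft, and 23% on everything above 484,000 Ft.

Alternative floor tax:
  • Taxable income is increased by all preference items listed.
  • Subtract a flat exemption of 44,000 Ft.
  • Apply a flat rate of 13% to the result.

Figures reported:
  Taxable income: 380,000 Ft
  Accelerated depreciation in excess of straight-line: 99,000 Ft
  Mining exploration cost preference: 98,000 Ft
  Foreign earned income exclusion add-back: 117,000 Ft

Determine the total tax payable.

Standard income tax:
  380,000 Ft × 13% = 49,400 Ft

Alternative floor tax:
  Adjusted income: 380,000 Ft + 99,000 Ft + 98,000 Ft + 117,000 Ft = 694,000 Ft
  Less exemption 44,000 Ft → base 650,000 Ft
  650,000 Ft × 13% = 84,500 Ft

84,500 Ft > 49,400 Ft, so the alternative floor tax is the binding amount.

84,500 Ft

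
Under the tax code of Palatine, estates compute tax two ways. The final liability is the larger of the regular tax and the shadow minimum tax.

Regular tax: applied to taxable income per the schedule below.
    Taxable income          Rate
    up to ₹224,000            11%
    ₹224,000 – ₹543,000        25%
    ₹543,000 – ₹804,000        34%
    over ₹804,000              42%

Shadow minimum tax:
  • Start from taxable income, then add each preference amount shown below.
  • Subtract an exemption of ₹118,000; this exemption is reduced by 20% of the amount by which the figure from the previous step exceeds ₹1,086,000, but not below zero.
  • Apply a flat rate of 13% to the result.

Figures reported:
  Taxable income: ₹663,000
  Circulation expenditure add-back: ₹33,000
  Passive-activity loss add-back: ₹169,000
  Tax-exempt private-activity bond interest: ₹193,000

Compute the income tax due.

₹145,190

Regular tax:
  ₹224,000 × 11% = ₹24,640
  ₹319,000 × 25% = ₹79,750
  ₹120,000 × 34% = ₹40,800
  → ₹145,190

Shadow minimum tax:
  Adjusted income: ₹663,000 + ₹33,000 + ₹169,000 + ₹193,000 = ₹1,058,000
  Exemption: ₹1,058,000 ≤ ₹1,086,000, so full ₹118,000 applies
  Base: ₹1,058,000 − ₹118,000 = ₹940,000
  ₹940,000 × 13% = ₹122,200

₹145,190 > ₹122,200, so the regular tax governs.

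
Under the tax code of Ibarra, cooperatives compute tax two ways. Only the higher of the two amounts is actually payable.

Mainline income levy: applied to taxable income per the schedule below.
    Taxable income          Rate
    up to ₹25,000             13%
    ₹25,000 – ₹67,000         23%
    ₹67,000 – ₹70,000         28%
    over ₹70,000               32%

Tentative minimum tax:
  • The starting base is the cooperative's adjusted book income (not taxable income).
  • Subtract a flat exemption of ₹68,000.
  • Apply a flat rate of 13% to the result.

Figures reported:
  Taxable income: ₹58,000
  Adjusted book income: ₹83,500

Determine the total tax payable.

₹10,840

Mainline income levy:
  ₹25,000 × 13% = ₹3,250
  ₹33,000 × 23% = ₹7,590
  → ₹10,840

Tentative minimum tax:
  Base (adjusted book income): ₹83,500
  Less exemption ₹68,000 → base ₹15,500
  ₹15,500 × 13% = ₹2,015

₹10,840 > ₹2,015, so the mainline income levy governs.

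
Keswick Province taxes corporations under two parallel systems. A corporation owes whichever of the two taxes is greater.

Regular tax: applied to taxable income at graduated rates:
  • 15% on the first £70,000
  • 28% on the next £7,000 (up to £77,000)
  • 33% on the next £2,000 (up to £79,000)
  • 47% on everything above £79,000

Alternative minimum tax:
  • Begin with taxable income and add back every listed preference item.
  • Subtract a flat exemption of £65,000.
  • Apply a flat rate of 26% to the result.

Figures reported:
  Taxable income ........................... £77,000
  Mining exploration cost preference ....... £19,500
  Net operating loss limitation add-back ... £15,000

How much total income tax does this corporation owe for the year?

Alternative minimum tax:
  Adjusted income: £77,000 + £19,500 + £15,000 = £111,500
  Less exemption £65,000 → base £46,500
  £46,500 × 26% = £12,090

Regular tax:
  £70,000 × 15% = £10,500
  £7,000 × 28% = £1,960
  → £12,460

£12,460 > £12,090, so the regular tax governs.

£12,460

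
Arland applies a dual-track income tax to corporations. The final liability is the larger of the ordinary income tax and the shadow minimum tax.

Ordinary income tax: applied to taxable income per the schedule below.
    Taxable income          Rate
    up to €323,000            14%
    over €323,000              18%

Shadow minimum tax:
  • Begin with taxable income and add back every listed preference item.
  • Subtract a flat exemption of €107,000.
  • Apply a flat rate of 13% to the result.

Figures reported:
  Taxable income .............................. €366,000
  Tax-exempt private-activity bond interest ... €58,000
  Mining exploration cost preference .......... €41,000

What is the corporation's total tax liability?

€52,960

Shadow minimum tax:
  Adjusted income: €366,000 + €58,000 + €41,000 = €465,000
  Less exemption €107,000 → base €358,000
  €358,000 × 13% = €46,540

Ordinary income tax:
  €323,000 × 14% = €45,220
  €43,000 × 18% = €7,740
  → €52,960

€52,960 > €46,540, so the ordinary income tax governs.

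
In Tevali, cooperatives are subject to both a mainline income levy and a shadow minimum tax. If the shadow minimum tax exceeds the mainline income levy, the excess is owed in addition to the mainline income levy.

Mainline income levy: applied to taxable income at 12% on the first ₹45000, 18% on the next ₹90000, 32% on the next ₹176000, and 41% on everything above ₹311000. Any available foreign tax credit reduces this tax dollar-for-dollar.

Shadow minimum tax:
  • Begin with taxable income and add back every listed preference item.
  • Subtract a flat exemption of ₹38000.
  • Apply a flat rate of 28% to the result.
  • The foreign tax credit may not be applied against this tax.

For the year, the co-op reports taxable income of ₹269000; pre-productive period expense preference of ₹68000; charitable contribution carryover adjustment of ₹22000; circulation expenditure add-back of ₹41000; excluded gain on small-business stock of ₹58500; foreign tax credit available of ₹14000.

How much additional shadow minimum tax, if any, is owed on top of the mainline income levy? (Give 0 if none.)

Shadow minimum tax:
  Adjusted income: ₹269000 + ₹68000 + ₹22000 + ₹41000 + ₹58500 = ₹458500
  Less exemption ₹38000 → base ₹420500
  ₹420500 × 28% = ₹117740

Mainline income levy:
  ₹45000 × 12% = ₹5400
  ₹90000 × 18% = ₹16200
  ₹134000 × 32% = ₹42880
  → ₹64480
  Less foreign tax credit ₹14000 → ₹50480

Excess of shadow minimum tax over mainline income levy: ₹117740 − ₹50480 = ₹67260.

₹67260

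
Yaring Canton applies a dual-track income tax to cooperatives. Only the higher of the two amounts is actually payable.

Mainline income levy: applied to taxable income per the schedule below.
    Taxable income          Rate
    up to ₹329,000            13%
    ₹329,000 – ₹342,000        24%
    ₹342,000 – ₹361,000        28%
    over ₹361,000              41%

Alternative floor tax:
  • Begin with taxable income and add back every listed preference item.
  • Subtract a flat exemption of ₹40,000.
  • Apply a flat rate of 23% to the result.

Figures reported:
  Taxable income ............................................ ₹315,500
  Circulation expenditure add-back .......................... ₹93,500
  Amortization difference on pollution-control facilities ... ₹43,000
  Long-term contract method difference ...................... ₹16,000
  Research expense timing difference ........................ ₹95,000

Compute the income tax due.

₹120,290

Alternative floor tax:
  Adjusted income: ₹315,500 + ₹93,500 + ₹43,000 + ₹16,000 + ₹95,000 = ₹563,000
  Less exemption ₹40,000 → base ₹523,000
  ₹523,000 × 23% = ₹120,290

Mainline income levy:
  ₹315,500 × 13% = ₹41,015

₹120,290 > ₹41,015, so the alternative floor tax is the binding amount.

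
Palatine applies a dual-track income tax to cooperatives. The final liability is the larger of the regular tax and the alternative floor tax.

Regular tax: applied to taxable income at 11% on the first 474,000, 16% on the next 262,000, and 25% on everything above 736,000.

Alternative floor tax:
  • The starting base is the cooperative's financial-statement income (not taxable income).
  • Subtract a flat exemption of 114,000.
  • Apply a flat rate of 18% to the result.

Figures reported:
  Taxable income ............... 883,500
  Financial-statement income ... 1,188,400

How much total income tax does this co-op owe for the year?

Alternative floor tax:
  Base (financial-statement income): 1,188,400
  Less exemption 114,000 → base 1,074,400
  1,074,400 × 18% = 193,392

Regular tax:
  474,000 × 11% = 52,140
  262,000 × 16% = 41,920
  147,500 × 25% = 36,875
  → 130,935

193,392 > 130,935, so the alternative floor tax is the binding amount.

193,392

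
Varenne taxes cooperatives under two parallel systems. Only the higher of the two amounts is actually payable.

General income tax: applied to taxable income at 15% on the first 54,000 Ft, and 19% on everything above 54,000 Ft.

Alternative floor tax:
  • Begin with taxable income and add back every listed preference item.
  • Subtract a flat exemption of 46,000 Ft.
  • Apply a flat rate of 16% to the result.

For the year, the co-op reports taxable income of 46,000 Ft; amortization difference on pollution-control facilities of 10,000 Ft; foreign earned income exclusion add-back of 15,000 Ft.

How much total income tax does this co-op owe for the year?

6,900 Ft

General income tax:
  46,000 Ft × 15% = 6,900 Ft

Alternative floor tax:
  Adjusted income: 46,000 Ft + 10,000 Ft + 15,000 Ft = 71,000 Ft
  Less exemption 46,000 Ft → base 25,000 Ft
  25,000 Ft × 16% = 4,000 Ft

6,900 Ft > 4,000 Ft, so the general income tax governs.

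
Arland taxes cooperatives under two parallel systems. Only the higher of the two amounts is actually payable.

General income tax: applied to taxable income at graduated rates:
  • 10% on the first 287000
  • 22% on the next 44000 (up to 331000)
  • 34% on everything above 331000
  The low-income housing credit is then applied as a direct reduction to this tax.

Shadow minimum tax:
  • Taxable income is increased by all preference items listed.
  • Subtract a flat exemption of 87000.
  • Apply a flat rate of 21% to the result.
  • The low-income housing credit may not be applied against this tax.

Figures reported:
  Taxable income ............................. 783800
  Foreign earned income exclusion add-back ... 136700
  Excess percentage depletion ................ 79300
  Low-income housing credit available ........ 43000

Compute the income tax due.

191688

Shadow minimum tax:
  Adjusted income: 783800 + 136700 + 79300 = 999800
  Less exemption 87000 → base 912800
  912800 × 21% = 191688

General income tax:
  287000 × 10% = 28700
  44000 × 22% = 9680
  452800 × 34% = 153952
  → 192332
  Less low-income housing credit 43000 → 149332

191688 > 149332, so the shadow minimum tax is the binding amount.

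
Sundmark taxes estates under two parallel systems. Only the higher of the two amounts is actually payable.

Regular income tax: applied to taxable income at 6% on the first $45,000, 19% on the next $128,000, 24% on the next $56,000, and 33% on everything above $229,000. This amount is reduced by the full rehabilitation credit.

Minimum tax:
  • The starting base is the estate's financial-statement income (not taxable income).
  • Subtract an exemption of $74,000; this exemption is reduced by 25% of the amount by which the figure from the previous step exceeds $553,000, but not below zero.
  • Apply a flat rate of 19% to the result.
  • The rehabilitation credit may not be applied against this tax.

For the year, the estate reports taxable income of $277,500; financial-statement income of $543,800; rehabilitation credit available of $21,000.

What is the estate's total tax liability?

$89,262

Minimum tax:
  Base (financial-statement income): $543,800
  Exemption: $543,800 ≤ $553,000, so full $74,000 applies
  Base: $543,800 − $74,000 = $469,800
  $469,800 × 19% = $89,262

Regular income tax:
  $45,000 × 6% = $2,700
  $128,000 × 19% = $24,320
  $56,000 × 24% = $13,440
  $48,500 × 33% = $16,005
  → $56,465
  Less rehabilitation credit $21,000 → $35,465

$89,262 > $35,465, so the minimum tax is the binding amount.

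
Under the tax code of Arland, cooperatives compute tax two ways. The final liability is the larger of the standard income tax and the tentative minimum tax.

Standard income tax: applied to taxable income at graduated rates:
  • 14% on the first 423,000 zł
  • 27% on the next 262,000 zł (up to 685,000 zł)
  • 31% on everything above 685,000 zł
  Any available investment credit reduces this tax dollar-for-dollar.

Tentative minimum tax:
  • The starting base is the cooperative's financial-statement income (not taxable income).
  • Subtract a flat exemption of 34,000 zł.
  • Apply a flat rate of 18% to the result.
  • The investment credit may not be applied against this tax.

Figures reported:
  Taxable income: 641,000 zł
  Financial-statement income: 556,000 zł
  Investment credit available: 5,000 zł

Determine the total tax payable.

113,080 zł

Standard income tax:
  423,000 zł × 14% = 59,220 zł
  218,000 zł × 27% = 58,860 zł
  → 118,080 zł
  Less investment credit 5,000 zł → 113,080 zł

Tentative minimum tax:
  Base (financial-statement income): 556,000 zł
  Less exemption 34,000 zł → base 522,000 zł
  522,000 zł × 18% = 93,960 zł

113,080 zł > 93,960 zł, so the standard income tax governs.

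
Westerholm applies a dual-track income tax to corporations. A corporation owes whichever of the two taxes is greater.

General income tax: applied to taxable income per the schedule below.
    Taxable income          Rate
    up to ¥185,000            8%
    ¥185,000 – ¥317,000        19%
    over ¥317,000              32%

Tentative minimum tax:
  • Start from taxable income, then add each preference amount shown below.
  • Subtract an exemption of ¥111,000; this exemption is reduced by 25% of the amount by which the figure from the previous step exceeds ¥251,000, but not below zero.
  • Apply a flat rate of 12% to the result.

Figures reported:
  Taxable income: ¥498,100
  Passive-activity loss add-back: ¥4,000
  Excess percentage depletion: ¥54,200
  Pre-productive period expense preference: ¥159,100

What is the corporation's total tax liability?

¥97,832

General income tax:
  ¥185,000 × 8% = ¥14,800
  ¥132,000 × 19% = ¥25,080
  ¥181,100 × 32% = ¥57,952
  → ¥97,832

Tentative minimum tax:
  Adjusted income: ¥498,100 + ¥4,000 + ¥54,200 + ¥159,100 = ¥715,400
  Exemption: 25% × (¥715,400 − ¥251,000) = ¥116,100 ≥ ¥111,000, so the exemption is fully phased out
  Base: ¥715,400 − ¥0 = ¥715,400
  ¥715,400 × 12% = ¥85,848

¥97,832 > ¥85,848, so the general income tax governs.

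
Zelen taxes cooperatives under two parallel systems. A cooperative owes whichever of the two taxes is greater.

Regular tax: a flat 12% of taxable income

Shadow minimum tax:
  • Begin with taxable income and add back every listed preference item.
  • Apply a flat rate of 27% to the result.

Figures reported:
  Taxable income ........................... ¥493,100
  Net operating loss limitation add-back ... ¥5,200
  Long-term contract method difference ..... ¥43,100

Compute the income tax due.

¥146,178

Regular tax:
  ¥493,100 × 12% = ¥59,172

Shadow minimum tax:
  Adjusted income: ¥493,100 + ¥5,200 + ¥43,100 = ¥541,400
  ¥541,400 × 27% = ¥146,178

¥146,178 > ¥59,172, so the shadow minimum tax is the binding amount.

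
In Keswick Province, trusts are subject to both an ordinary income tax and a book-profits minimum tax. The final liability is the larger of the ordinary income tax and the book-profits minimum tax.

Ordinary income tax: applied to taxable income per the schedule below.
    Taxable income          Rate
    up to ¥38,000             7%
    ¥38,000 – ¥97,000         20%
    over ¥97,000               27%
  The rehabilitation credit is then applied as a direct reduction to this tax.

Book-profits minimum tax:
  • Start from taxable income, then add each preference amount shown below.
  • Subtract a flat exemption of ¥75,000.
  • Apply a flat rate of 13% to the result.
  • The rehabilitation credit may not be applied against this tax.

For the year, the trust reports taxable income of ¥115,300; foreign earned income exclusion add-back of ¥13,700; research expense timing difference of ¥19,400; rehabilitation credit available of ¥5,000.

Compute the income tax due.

Ordinary income tax:
  ¥38,000 × 7% = ¥2,660
  ¥59,000 × 20% = ¥11,800
  ¥18,300 × 27% = ¥4,941
  → ¥19,401
  Less rehabilitation credit ¥5,000 → ¥14,401

Book-profits minimum tax:
  Adjusted income: ¥115,300 + ¥13,700 + ¥19,400 = ¥148,400
  Less exemption ¥75,000 → base ¥73,400
  ¥73,400 × 13% = ¥9,542

¥14,401 > ¥9,542, so the ordinary income tax governs.

¥14,401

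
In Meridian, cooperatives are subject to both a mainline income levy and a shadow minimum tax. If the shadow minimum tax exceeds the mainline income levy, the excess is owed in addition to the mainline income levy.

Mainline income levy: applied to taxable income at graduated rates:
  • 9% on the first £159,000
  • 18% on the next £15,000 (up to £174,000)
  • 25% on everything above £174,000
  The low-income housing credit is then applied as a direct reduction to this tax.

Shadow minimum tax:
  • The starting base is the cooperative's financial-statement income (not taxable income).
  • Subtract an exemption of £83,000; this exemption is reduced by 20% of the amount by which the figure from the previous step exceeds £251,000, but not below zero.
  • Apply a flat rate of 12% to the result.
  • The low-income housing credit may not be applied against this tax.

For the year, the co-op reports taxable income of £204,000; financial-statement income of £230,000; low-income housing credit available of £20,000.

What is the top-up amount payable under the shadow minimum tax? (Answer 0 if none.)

Shadow minimum tax:
  Base (financial-statement income): £230,000
  Exemption: £230,000 ≤ £251,000, so full £83,000 applies
  Base: £230,000 − £83,000 = £147,000
  £147,000 × 12% = £17,640

Mainline income levy:
  £159,000 × 9% = £14,310
  £15,000 × 18% = £2,700
  £30,000 × 25% = £7,500
  → £24,510
  Less low-income housing credit £20,000 → £4,510

Excess of shadow minimum tax over mainline income levy: £17,640 − £4,510 = £13,130.

£13,130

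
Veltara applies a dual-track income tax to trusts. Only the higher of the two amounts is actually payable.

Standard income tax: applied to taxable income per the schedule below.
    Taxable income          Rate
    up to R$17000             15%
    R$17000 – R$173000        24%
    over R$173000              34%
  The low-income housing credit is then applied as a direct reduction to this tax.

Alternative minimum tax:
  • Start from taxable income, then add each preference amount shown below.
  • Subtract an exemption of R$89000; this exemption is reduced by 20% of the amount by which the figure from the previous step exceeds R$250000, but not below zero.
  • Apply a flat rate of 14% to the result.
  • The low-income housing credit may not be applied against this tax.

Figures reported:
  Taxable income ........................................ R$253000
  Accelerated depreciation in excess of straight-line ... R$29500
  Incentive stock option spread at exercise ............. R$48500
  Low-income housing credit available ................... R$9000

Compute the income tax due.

Standard income tax:
  R$17000 × 15% = R$2550
  R$156000 × 24% = R$37440
  R$80000 × 34% = R$27200
  → R$67190
  Less low-income housing credit R$9000 → R$58190

Alternative minimum tax:
  Adjusted income: R$253000 + R$29500 + R$48500 = R$331000
  Exemption: R$89000 − 20% × (R$331000 − R$250000) = R$89000 − R$16200 = R$72800
  Base: R$331000 − R$72800 = R$258200
  R$258200 × 14% = R$36148

R$58190 > R$36148, so the standard income tax governs.

R$58190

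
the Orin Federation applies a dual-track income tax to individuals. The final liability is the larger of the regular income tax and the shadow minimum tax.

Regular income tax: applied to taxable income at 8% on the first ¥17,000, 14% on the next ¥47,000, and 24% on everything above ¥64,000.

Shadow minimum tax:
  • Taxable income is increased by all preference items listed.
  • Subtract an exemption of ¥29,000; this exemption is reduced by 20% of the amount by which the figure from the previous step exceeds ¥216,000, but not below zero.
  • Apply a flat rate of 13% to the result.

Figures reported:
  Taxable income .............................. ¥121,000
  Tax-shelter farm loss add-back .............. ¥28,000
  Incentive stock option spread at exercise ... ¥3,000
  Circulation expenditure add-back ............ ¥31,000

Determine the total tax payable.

¥21,620

Shadow minimum tax:
  Adjusted income: ¥121,000 + ¥28,000 + ¥3,000 + ¥31,000 = ¥183,000
  Exemption: ¥183,000 ≤ ¥216,000, so full ¥29,000 applies
  Base: ¥183,000 − ¥29,000 = ¥154,000
  ¥154,000 × 13% = ¥20,020

Regular income tax:
  ¥17,000 × 8% = ¥1,360
  ¥47,000 × 14% = ¥6,580
  ¥57,000 × 24% = ¥13,680
  → ¥21,620

¥21,620 > ¥20,020, so the regular income tax governs.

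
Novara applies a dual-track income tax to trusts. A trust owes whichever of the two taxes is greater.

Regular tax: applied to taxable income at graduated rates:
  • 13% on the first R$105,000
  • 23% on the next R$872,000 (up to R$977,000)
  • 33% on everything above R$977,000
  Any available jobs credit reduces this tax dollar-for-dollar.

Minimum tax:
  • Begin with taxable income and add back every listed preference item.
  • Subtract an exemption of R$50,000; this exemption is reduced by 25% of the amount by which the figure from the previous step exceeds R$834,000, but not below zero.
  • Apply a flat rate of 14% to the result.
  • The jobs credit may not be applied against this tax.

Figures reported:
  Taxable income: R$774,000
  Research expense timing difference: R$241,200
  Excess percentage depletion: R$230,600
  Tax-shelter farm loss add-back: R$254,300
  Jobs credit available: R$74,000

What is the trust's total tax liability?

Minimum tax:
  Adjusted income: R$774,000 + R$241,200 + R$230,600 + R$254,300 = R$1,500,100
  Exemption: 25% × (R$1,500,100 − R$834,000) = R$166,525 ≥ R$50,000, so the exemption is fully phased out
  Base: R$1,500,100 − R$0 = R$1,500,100
  R$1,500,100 × 14% = R$210,014

Regular tax:
  R$105,000 × 13% = R$13,650
  R$669,000 × 23% = R$153,870
  → R$167,520
  Less jobs credit R$74,000 → R$93,520

R$210,014 > R$93,520, so the minimum tax is the binding amount.

R$210,014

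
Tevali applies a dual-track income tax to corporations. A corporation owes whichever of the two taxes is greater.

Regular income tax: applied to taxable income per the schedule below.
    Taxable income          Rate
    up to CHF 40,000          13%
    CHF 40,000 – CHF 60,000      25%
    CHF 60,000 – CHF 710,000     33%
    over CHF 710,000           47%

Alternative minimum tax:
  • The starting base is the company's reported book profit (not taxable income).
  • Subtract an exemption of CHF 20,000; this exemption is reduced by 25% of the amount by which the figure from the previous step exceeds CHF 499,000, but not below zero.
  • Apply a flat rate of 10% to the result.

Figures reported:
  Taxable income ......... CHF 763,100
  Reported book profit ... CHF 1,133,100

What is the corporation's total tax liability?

Regular income tax:
  CHF 40,000 × 13% = CHF 5,200
  CHF 20,000 × 25% = CHF 5,000
  CHF 650,000 × 33% = CHF 214,500
  CHF 53,100 × 47% = CHF 24,957
  → CHF 249,657

Alternative minimum tax:
  Base (reported book profit): CHF 1,133,100
  Exemption: 25% × (CHF 1,133,100 − CHF 499,000) = CHF 158,525 ≥ CHF 20,000, so the exemption is fully phased out
  Base: CHF 1,133,100 − CHF 0 = CHF 1,133,100
  CHF 1,133,100 × 10% = CHF 113,310

CHF 249,657 > CHF 113,310, so the regular income tax governs.

CHF 249,657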